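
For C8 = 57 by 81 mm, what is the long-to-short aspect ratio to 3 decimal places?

81 / 57 = 1.421
ISO 216 targets √2 ≈ 1.414; the +0.007 deviation is from mm rounding.

1.421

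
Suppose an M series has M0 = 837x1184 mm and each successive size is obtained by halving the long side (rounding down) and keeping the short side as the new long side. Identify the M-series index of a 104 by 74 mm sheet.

M7

M0: 837 × 1184 mm
M1: 592 × 837 mm
M2: 418 × 592 mm
M3: 296 × 418 mm
M4: 209 × 296 mm
M5: 148 × 209 mm
M6: 104 × 148 mm
M7: 74 × 104 mm
M8: 52 × 74 mm
→ matches M7.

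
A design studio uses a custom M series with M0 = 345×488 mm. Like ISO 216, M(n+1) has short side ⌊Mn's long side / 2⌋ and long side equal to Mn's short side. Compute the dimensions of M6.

43 × 61 mm

M1: ⌊488/2⌋ × 345 = 244 × 345 mm
M2: ⌊345/2⌋ × 244 = 172 × 244 mm
M3: ⌊244/2⌋ × 172 = 122 × 172 mm
M4: ⌊172/2⌋ × 122 = 86 × 122 mm
M5: ⌊122/2⌋ × 86 = 61 × 86 mm
M6: ⌊86/2⌋ × 61 = 43 × 61 mm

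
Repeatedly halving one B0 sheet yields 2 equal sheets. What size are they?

B1

2 = 2^1, so 1 halving step.
B0 → B1 → … → B1 after 1 step.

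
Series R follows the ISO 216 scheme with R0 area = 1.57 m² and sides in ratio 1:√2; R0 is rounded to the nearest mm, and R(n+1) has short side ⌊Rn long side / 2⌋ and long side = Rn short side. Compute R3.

372 × 527 mm

Let R0's short side be w mm. w · w√2 = 1.57 m² = 1,570,000 mm², so w ≈ 1053.6 mm and w√2 ≈ 1490.1 mm → R0 = 1054 × 1490 mm.
R1: ⌊1490/2⌋ × 1054 = 745 × 1054 mm
R2: ⌊1054/2⌋ × 745 = 527 × 745 mm
R3: ⌊745/2⌋ × 527 = 372 × 527 mm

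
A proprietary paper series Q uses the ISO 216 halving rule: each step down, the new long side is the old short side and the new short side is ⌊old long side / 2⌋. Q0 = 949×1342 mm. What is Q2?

Q1: ⌊1342/2⌋ × 949 = 671 × 949 mm
Q2: ⌊949/2⌋ × 671 = 474 × 671 mm

474 × 671 mm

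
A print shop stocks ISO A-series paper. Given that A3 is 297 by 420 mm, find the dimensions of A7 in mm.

A4: ⌊420/2⌋ × 297 = 210 × 297 mm
A5: ⌊297/2⌋ × 210 = 148 × 210 mm
A6: ⌊210/2⌋ × 148 = 105 × 148 mm
A7: ⌊148/2⌋ × 105 = 74 × 105 mm

74 × 105 mm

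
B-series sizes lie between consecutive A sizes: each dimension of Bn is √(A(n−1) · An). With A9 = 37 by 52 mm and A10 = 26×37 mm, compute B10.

Short side: √(37 · 26) = √962 ≈ 31.0 → 31 mm
Long side: √(52 · 37) = √1924 ≈ 43.9 → 44 mm

31 × 44 mm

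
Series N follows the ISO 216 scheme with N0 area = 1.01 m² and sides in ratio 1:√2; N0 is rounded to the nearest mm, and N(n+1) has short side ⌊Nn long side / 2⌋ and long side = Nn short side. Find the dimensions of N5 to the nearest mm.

149 × 211 mm

Let N0's short side be w mm. w · w√2 = 1.01 m² = 1,010,000 mm², so w ≈ 845.1 mm and w√2 ≈ 1195.1 mm → N0 = 845 × 1195 mm.
N1: ⌊1195/2⌋ × 845 = 597 × 845 mm
N2: ⌊845/2⌋ × 597 = 422 × 597 mm
N3: ⌊597/2⌋ × 422 = 298 × 422 mm
N4: ⌊422/2⌋ × 298 = 211 × 298 mm
N5: ⌊298/2⌋ × 211 = 149 × 211 mm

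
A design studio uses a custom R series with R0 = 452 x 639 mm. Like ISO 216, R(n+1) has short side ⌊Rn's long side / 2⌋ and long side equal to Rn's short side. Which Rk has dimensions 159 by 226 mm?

R3

R0: 452 × 639 mm
R1: 319 × 452 mm
R2: 226 × 319 mm
R3: 159 × 226 mm
R4: 113 × 159 mm
→ matches R3.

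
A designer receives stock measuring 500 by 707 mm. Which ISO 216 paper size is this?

B2 (500 × 707 mm)

Aspect ratio 707/500 ≈ 1.414 — close to the ISO √2 ≈ 1.414.
In the B-series (B0 = 1000 × 1414 mm): B2 = 500 × 707 mm.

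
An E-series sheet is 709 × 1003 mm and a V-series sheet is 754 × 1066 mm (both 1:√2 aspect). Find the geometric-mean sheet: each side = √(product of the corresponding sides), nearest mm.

731 × 1034 mm

Short side: √(709 · 754) = √534586 ≈ 731.2 → 731 mm
Long side: √(1003 · 1066) = √1069198 ≈ 1034.0 → 1034 mm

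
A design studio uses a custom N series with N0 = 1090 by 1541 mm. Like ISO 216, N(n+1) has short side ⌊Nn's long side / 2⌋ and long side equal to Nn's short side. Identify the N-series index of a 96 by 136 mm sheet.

N7

N0: 1090 × 1541 mm
N1: 770 × 1090 mm
N2: 545 × 770 mm
N3: 385 × 545 mm
N4: 272 × 385 mm
N5: 192 × 272 mm
N6: 136 × 192 mm
N7: 96 × 136 mm
N8: 68 × 96 mm
→ matches N7.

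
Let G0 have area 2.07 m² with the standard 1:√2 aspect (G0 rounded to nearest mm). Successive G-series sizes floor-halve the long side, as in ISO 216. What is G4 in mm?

Let G0's short side be w mm. w · w√2 = 2.07 m² = 2,070,000 mm², so w ≈ 1209.8 mm and w√2 ≈ 1711.0 mm → G0 = 1210 × 1711 mm.
G1: ⌊1711/2⌋ × 1210 = 855 × 1210 mm
G2: ⌊1210/2⌋ × 855 = 605 × 855 mm
G3: ⌊855/2⌋ × 605 = 427 × 605 mm
G4: ⌊605/2⌋ × 427 = 302 × 427 mm

302 × 427 mm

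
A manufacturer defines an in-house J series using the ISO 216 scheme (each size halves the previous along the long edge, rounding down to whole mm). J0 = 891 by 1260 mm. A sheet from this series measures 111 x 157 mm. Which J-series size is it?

J0: 891 × 1260 mm
J1: 630 × 891 mm
J2: 445 × 630 mm
J3: 315 × 445 mm
J4: 222 × 315 mm
J5: 157 × 222 mm
J6: 111 × 157 mm
J7: 78 × 111 mm
→ matches J6.

J6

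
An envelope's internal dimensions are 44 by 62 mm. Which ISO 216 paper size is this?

Aspect ratio 62/44 ≈ 1.409 — close to the ISO √2 ≈ 1.414.
In the B-series (B0 = 1000 × 1414 mm): B9 = 44 × 62 mm.

B9 (44 × 62 mm)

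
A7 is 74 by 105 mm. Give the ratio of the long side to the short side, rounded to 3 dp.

105 / 74 = 1.419
ISO 216 targets √2 ≈ 1.414; the +0.005 deviation is from mm rounding.

1.419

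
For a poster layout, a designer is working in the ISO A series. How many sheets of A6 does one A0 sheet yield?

Each ISO step halves the sheet: 1 × A0 → 2 × A1 → 4 × A2 → 8 × A3 → …
From A0 to A6 is 6 halving steps: 2^6 = 64.

64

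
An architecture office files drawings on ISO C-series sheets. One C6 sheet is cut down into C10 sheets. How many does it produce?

16

Each ISO step halves the sheet: 1 × C6 → 2 × C7 → 4 × C8 → 8 × C9 → …
From C6 to C10 is 4 halving steps: 2^4 = 16.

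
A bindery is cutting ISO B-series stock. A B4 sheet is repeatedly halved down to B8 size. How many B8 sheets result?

Each ISO step halves the sheet: 1 × B4 → 2 × B5 → 4 × B6 → 8 × B7 → …
From B4 to B8 is 4 halving steps: 2^4 = 16.

16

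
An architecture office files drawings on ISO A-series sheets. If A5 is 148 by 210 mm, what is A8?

52 × 74 mm

A6: ⌊210/2⌋ × 148 = 105 × 148 mm
A7: ⌊148/2⌋ × 105 = 74 × 105 mm
A8: ⌊105/2⌋ × 74 = 52 × 74 mm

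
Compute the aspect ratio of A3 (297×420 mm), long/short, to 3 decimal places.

1.414

420 / 297 = 1.414
Matches √2 ≈ 1.414 — the ISO 216 defining ratio.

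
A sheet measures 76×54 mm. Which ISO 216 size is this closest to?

A8 (52 × 74 mm)

Aspect ratio 76/54 ≈ 1.407 — close to the ISO √2 ≈ 1.414.
In the A-series (A0 area = 1 m²): A8 = 52 × 74 mm.
Off by 4 mm total — nearest standard size.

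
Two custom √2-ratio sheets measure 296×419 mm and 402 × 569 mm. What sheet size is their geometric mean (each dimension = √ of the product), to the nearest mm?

345 × 488 mm

Short side: √(296 · 402) = √118992 ≈ 345.0 → 345 mm
Long side: √(419 · 569) = √238411 ≈ 488.3 → 488 mm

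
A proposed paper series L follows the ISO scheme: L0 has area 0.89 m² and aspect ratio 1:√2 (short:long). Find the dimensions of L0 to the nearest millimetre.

Let the short side be w mm. Then w · w√2 = 0.89 m² = 890,000 mm².
w² = 890,000/√2, so w ≈ 793.3 mm; long side = w√2 ≈ 1121.9 mm.

793 × 1122 mm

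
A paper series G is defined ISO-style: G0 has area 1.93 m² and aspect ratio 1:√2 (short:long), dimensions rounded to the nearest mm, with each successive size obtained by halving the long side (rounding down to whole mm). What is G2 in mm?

Let G0's short side be w mm. w · w√2 = 1.93 m² = 1,930,000 mm², so w ≈ 1168.2 mm and w√2 ≈ 1652.1 mm → G0 = 1168 × 1652 mm.
G1: ⌊1652/2⌋ × 1168 = 826 × 1168 mm
G2: ⌊1168/2⌋ × 826 = 584 × 826 mm

584 × 826 mm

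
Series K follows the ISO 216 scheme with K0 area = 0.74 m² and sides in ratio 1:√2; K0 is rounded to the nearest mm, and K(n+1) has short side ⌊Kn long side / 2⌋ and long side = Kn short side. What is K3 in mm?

255 × 361 mm

Let K0's short side be w mm. w · w√2 = 0.74 m² = 740,000 mm², so w ≈ 723.4 mm and w√2 ≈ 1023.0 mm → K0 = 723 × 1023 mm.
K1: ⌊1023/2⌋ × 723 = 511 × 723 mm
K2: ⌊723/2⌋ × 511 = 361 × 511 mm
K3: ⌊511/2⌋ × 361 = 255 × 361 mm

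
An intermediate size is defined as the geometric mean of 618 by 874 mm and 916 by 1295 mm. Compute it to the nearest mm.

Short side: √(618 · 916) = √566088 ≈ 752.4 → 752 mm
Long side: √(874 · 1295) = √1131830 ≈ 1063.9 → 1064 mm

752 × 1064 mm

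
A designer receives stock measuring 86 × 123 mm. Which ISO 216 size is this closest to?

B7 (88 × 125 mm)

Aspect ratio 123/86 ≈ 1.430 (ISO target is √2 ≈ 1.414).
In the B-series (B0 = 1000 × 1414 mm): B7 = 88 × 125 mm.
Off by 4 mm total — nearest standard size.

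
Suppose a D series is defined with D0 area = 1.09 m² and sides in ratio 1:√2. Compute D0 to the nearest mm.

878 × 1242 mm

Let the short side be w mm. Then w · w√2 = 1.09 m² = 1,090,000 mm².
w² = 1,090,000/√2, so w ≈ 877.9 mm; long side = w√2 ≈ 1241.6 mm.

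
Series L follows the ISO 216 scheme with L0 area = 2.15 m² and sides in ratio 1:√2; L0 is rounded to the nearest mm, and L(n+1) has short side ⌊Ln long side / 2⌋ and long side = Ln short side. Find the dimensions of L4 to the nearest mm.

Let L0's short side be w mm. w · w√2 = 2.15 m² = 2,150,000 mm², so w ≈ 1233.0 mm and w√2 ≈ 1743.7 mm → L0 = 1233 × 1744 mm.
L1: ⌊1744/2⌋ × 1233 = 872 × 1233 mm
L2: ⌊1233/2⌋ × 872 = 616 × 872 mm
L3: ⌊872/2⌋ × 616 = 436 × 616 mm
L4: ⌊616/2⌋ × 436 = 308 × 436 mm

308 × 436 mm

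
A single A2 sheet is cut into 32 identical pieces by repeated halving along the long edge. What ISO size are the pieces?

32 = 2^5, so 5 halving steps.
A2 → A3 → … → A7 after 5 steps.

A7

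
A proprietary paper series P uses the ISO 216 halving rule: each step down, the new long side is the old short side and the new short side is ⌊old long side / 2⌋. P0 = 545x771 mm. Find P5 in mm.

P1: ⌊771/2⌋ × 545 = 385 × 545 mm
P2: ⌊545/2⌋ × 385 = 272 × 385 mm
P3: ⌊385/2⌋ × 272 = 192 × 272 mm
P4: ⌊272/2⌋ × 192 = 136 × 192 mm
P5: ⌊192/2⌋ × 136 = 96 × 136 mm

96 × 136 mm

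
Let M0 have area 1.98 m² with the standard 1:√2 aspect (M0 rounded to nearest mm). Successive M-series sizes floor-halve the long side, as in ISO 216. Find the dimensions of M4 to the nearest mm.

295 × 418 mm

Let M0's short side be w mm. w · w√2 = 1.98 m² = 1,980,000 mm², so w ≈ 1183.2 mm and w√2 ≈ 1673.4 mm → M0 = 1183 × 1673 mm.
M1: ⌊1673/2⌋ × 1183 = 836 × 1183 mm
M2: ⌊1183/2⌋ × 836 = 591 × 836 mm
M3: ⌊836/2⌋ × 591 = 418 × 591 mm
M4: ⌊591/2⌋ × 418 = 295 × 418 mm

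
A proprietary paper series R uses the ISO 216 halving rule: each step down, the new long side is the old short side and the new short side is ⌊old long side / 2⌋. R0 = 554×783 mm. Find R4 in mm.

138 × 195 mm

R1: ⌊783/2⌋ × 554 = 391 × 554 mm
R2: ⌊554/2⌋ × 391 = 277 × 391 mm
R3: ⌊391/2⌋ × 277 = 195 × 277 mm
R4: ⌊277/2⌋ × 195 = 138 × 195 mm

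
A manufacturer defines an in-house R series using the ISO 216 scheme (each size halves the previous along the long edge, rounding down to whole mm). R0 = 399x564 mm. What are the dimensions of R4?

R1: ⌊564/2⌋ × 399 = 282 × 399 mm
R2: ⌊399/2⌋ × 282 = 199 × 282 mm
R3: ⌊282/2⌋ × 199 = 141 × 199 mm
R4: ⌊199/2⌋ × 141 = 99 × 141 mm

99 × 141 mm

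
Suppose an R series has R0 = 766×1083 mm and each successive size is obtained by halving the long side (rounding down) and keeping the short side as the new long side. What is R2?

R1: ⌊1083/2⌋ × 766 = 541 × 766 mm
R2: ⌊766/2⌋ × 541 = 383 × 541 mm

383 × 541 mm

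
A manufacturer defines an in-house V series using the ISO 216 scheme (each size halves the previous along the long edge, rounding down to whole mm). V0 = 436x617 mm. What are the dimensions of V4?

V1: ⌊617/2⌋ × 436 = 308 × 436 mm
V2: ⌊436/2⌋ × 308 = 218 × 308 mm
V3: ⌊308/2⌋ × 218 = 154 × 218 mm
V4: ⌊218/2⌋ × 154 = 109 × 154 mm

109 × 154 mm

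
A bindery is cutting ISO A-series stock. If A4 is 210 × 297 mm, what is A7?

A5: ⌊297/2⌋ × 210 = 148 × 210 mm
A6: ⌊210/2⌋ × 148 = 105 × 148 mm
A7: ⌊148/2⌋ × 105 = 74 × 105 mm

74 × 105 mm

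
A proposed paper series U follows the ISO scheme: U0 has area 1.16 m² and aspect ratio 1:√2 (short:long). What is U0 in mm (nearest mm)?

Let the short side be w mm. Then w · w√2 = 1.16 m² = 1,160,000 mm².
w² = 1,160,000/√2, so w ≈ 905.7 mm; long side = w√2 ≈ 1280.8 mm.

906 × 1281 mm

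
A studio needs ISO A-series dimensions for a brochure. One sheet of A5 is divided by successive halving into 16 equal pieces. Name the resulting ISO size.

A9

16 = 2^4, so 4 halving steps.
A5 → A6 → … → A9 after 4 steps.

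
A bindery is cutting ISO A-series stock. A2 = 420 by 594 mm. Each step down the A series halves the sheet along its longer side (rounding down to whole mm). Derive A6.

105 × 148 mm

A3: ⌊594/2⌋ × 420 = 297 × 420 mm
A4: ⌊420/2⌋ × 297 = 210 × 297 mm
A5: ⌊297/2⌋ × 210 = 148 × 210 mm
A6: ⌊210/2⌋ × 148 = 105 × 148 mm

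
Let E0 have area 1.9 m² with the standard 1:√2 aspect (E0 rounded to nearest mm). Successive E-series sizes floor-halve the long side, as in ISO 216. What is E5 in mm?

204 × 289 mm

Let E0's short side be w mm. w · w√2 = 1.9 m² = 1,900,000 mm², so w ≈ 1159.1 mm and w√2 ≈ 1639.2 mm → E0 = 1159 × 1639 mm.
E1: ⌊1639/2⌋ × 1159 = 819 × 1159 mm
E2: ⌊1159/2⌋ × 819 = 579 × 819 mm
E3: ⌊819/2⌋ × 579 = 409 × 579 mm
E4: ⌊579/2⌋ × 409 = 289 × 409 mm
E5: ⌊409/2⌋ × 289 = 204 × 289 mm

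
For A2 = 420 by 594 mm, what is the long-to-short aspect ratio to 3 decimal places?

594 / 420 = 1.414
Matches √2 ≈ 1.414 — the ISO 216 defining ratio.

1.414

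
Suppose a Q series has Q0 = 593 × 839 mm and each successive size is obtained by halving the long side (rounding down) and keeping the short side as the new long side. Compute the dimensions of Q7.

Q1 = 419 × 593 mm (from Q0 by 1 halving).
Q2: ⌊593/2⌋ × 419 = 296 × 419 mm
Q3: ⌊419/2⌋ × 296 = 209 × 296 mm
Q4: ⌊296/2⌋ × 209 = 148 × 209 mm
Q5: ⌊209/2⌋ × 148 = 104 × 148 mm
Q6: ⌊148/2⌋ × 104 = 74 × 104 mm
Q7: ⌊104/2⌋ × 74 = 52 × 74 mm

52 × 74 mm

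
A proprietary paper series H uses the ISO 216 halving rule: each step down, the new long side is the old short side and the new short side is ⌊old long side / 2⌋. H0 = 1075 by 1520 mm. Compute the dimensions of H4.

H1: ⌊1520/2⌋ × 1075 = 760 × 1075 mm
H2: ⌊1075/2⌋ × 760 = 537 × 760 mm
H3: ⌊760/2⌋ × 537 = 380 × 537 mm
H4: ⌊537/2⌋ × 380 = 268 × 380 mm

268 × 380 mm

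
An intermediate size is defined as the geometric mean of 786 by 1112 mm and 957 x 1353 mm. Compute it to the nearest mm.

Short side: √(786 · 957) = √752202 ≈ 867.3 → 867 mm
Long side: √(1112 · 1353) = √1504536 ≈ 1226.6 → 1227 mm

867 × 1227 mm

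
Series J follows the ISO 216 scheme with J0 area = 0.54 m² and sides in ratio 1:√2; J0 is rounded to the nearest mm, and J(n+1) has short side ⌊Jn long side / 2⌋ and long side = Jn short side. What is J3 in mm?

Let J0's short side be w mm. w · w√2 = 0.54 m² = 540,000 mm², so w ≈ 617.9 mm and w√2 ≈ 873.9 mm → J0 = 618 × 874 mm.
J1: ⌊874/2⌋ × 618 = 437 × 618 mm
J2: ⌊618/2⌋ × 437 = 309 × 437 mm
J3: ⌊437/2⌋ × 309 = 218 × 309 mm

218 × 309 mm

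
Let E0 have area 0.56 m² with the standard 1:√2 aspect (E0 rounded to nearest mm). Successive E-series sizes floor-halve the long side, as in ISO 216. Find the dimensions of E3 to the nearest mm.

Let E0's short side be w mm. w · w√2 = 0.56 m² = 560,000 mm², so w ≈ 629.3 mm and w√2 ≈ 889.9 mm → E0 = 629 × 890 mm.
E1: ⌊890/2⌋ × 629 = 445 × 629 mm
E2: ⌊629/2⌋ × 445 = 314 × 445 mm
E3: ⌊445/2⌋ × 314 = 222 × 314 mm

222 × 314 mm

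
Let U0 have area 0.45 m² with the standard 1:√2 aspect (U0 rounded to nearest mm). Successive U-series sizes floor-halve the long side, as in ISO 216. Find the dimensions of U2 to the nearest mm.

Let U0's short side be w mm. w · w√2 = 0.45 m² = 450,000 mm², so w ≈ 564.1 mm and w√2 ≈ 797.7 mm → U0 = 564 × 798 mm.
U1: ⌊798/2⌋ × 564 = 399 × 564 mm
U2: ⌊564/2⌋ × 399 = 282 × 399 mm

282 × 399 mm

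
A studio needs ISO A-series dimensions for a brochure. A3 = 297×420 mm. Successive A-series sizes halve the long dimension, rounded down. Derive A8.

52 × 74 mm

A4: ⌊420/2⌋ × 297 = 210 × 297 mm
A5: ⌊297/2⌋ × 210 = 148 × 210 mm
A6: ⌊210/2⌋ × 148 = 105 × 148 mm
A7: ⌊148/2⌋ × 105 = 74 × 105 mm
A8: ⌊105/2⌋ × 74 = 52 × 74 mm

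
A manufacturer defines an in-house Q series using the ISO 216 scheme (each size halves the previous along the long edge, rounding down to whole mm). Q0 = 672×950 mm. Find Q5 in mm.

118 × 168 mm

Q1: ⌊950/2⌋ × 672 = 475 × 672 mm
Q2: ⌊672/2⌋ × 475 = 336 × 475 mm
Q3: ⌊475/2⌋ × 336 = 237 × 336 mm
Q4: ⌊336/2⌋ × 237 = 168 × 237 mm
Q5: ⌊237/2⌋ × 168 = 118 × 168 mm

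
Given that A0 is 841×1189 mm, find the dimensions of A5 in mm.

A1: ⌊1189/2⌋ × 841 = 594 × 841 mm
A2: ⌊841/2⌋ × 594 = 420 × 594 mm
A3: ⌊594/2⌋ × 420 = 297 × 420 mm
A4: ⌊420/2⌋ × 297 = 210 × 297 mm
A5: ⌊297/2⌋ × 210 = 148 × 210 mm

148 × 210 mm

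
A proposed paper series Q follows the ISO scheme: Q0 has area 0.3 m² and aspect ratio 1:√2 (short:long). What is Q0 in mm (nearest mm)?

461 × 651 mm

Let the short side be w mm. Then w · w√2 = 0.3 m² = 300,000 mm².
w² = 300,000/√2, so w ≈ 460.6 mm; long side = w√2 ≈ 651.4 mm.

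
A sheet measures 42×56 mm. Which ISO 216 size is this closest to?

C9 (40 × 57 mm)

Aspect ratio 56/42 ≈ 1.333 (ISO target is √2 ≈ 1.414).
In the C-series (envelope sizes, between A and B): C9 = 40 × 57 mm.
Off by 3 mm total — nearest standard size.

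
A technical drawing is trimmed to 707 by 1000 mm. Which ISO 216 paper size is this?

B1 (707 × 1000 mm)

Aspect ratio 1000/707 ≈ 1.414 — close to the ISO √2 ≈ 1.414.
In the B-series (B0 = 1000 × 1414 mm): B1 = 707 × 1000 mm.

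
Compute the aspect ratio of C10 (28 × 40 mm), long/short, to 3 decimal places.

40 / 28 = 1.429
ISO 216 targets √2 ≈ 1.414; the +0.014 deviation is from mm rounding.

1.429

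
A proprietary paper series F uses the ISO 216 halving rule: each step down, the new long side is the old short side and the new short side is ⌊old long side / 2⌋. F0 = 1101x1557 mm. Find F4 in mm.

F1: ⌊1557/2⌋ × 1101 = 778 × 1101 mm
F2: ⌊1101/2⌋ × 778 = 550 × 778 mm
F3: ⌊778/2⌋ × 550 = 389 × 550 mm
F4: ⌊550/2⌋ × 389 = 275 × 389 mm

275 × 389 mm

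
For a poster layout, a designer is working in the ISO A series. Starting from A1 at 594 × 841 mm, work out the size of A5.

A2: ⌊841/2⌋ × 594 = 420 × 594 mm
A3: ⌊594/2⌋ × 420 = 297 × 420 mm
A4: ⌊420/2⌋ × 297 = 210 × 297 mm
A5: ⌊297/2⌋ × 210 = 148 × 210 mm

148 × 210 mm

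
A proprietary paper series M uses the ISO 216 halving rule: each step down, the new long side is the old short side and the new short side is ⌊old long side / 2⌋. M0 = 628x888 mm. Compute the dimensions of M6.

78 × 111 mm

M1: ⌊888/2⌋ × 628 = 444 × 628 mm
M2: ⌊628/2⌋ × 444 = 314 × 444 mm
M3: ⌊444/2⌋ × 314 = 222 × 314 mm
M4: ⌊314/2⌋ × 222 = 157 × 222 mm
M5: ⌊222/2⌋ × 157 = 111 × 157 mm
M6: ⌊157/2⌋ × 111 = 78 × 111 mm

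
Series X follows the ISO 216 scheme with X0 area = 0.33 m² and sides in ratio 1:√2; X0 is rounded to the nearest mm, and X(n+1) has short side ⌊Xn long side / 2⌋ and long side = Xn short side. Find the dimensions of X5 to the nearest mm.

85 × 120 mm

Let X0's short side be w mm. w · w√2 = 0.33 m² = 330,000 mm², so w ≈ 483.1 mm and w√2 ≈ 683.1 mm → X0 = 483 × 683 mm.
X1: ⌊683/2⌋ × 483 = 341 × 483 mm
X2: ⌊483/2⌋ × 341 = 241 × 341 mm
X3: ⌊341/2⌋ × 241 = 170 × 241 mm
X4: ⌊241/2⌋ × 170 = 120 × 170 mm
X5: ⌊170/2⌋ × 120 = 85 × 120 mm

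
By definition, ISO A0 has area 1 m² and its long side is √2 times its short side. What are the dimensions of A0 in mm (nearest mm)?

841 × 1189 mm

Let the short side be w mm. Then the long side is w√2 and w · w√2 = 10⁶ mm².
w² = 10⁶/√2, so w = 1000 / 2^(1/4) ≈ 840.9 mm; long side = 1000 · 2^(1/4) ≈ 1189.2 mm.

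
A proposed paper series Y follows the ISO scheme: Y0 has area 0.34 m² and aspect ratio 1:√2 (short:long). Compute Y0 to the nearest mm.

490 × 693 mm

Let the short side be w mm. Then w · w√2 = 0.34 m² = 340,000 mm².
w² = 340,000/√2, so w ≈ 490.3 mm; long side = w√2 ≈ 693.4 mm.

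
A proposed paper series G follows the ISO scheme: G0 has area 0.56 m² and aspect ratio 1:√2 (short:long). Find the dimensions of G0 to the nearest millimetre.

629 × 890 mm

Let the short side be w mm. Then w · w√2 = 0.56 m² = 560,000 mm².
w² = 560,000/√2, so w ≈ 629.3 mm; long side = w√2 ≈ 889.9 mm.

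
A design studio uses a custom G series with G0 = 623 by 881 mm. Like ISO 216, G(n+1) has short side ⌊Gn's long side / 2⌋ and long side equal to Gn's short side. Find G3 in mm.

G1: ⌊881/2⌋ × 623 = 440 × 623 mm
G2: ⌊623/2⌋ × 440 = 311 × 440 mm
G3: ⌊440/2⌋ × 311 = 220 × 311 mm

220 × 311 mm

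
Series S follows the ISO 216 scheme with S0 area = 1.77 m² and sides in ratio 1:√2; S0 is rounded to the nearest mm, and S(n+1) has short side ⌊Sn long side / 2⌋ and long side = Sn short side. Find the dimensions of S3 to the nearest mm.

395 × 559 mm

Let S0's short side be w mm. w · w√2 = 1.77 m² = 1,770,000 mm², so w ≈ 1118.7 mm and w√2 ≈ 1582.1 mm → S0 = 1119 × 1582 mm.
S1: ⌊1582/2⌋ × 1119 = 791 × 1119 mm
S2: ⌊1119/2⌋ × 791 = 559 × 791 mm
S3: ⌊791/2⌋ × 559 = 395 × 559 mm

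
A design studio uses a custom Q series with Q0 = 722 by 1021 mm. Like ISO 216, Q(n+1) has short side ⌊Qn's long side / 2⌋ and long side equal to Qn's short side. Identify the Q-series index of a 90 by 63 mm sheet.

Q0: 722 × 1021 mm
Q1: 510 × 722 mm
Q2: 361 × 510 mm
Q3: 255 × 361 mm
Q4: 180 × 255 mm
Q5: 127 × 180 mm
Q6: 90 × 127 mm
Q7: 63 × 90 mm
Q8: 45 × 63 mm
→ matches Q7.

Q7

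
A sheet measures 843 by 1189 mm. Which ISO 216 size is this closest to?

A0 (841 × 1189 mm)

Aspect ratio 1189/843 ≈ 1.410 — close to the ISO √2 ≈ 1.414.
In the A-series (A0 area = 1 m²): A0 = 841 × 1189 mm.
Off by 2 mm total — nearest standard size.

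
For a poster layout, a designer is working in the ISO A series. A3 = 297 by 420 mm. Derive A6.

105 × 148 mm

A4: ⌊420/2⌋ × 297 = 210 × 297 mm
A5: ⌊297/2⌋ × 210 = 148 × 210 mm
A6: ⌊210/2⌋ × 148 = 105 × 148 mm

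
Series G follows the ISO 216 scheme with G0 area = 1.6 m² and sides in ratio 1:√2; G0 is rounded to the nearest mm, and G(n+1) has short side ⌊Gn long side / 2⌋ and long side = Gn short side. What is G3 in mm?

376 × 532 mm

Let G0's short side be w mm. w · w√2 = 1.6 m² = 1,600,000 mm², so w ≈ 1063.7 mm and w√2 ≈ 1504.2 mm → G0 = 1064 × 1504 mm.
G1: ⌊1504/2⌋ × 1064 = 752 × 1064 mm
G2: ⌊1064/2⌋ × 752 = 532 × 752 mm
G3: ⌊752/2⌋ × 532 = 376 × 532 mm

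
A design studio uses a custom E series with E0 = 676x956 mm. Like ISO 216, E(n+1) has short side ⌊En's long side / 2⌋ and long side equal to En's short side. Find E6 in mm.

84 × 119 mm

E1: ⌊956/2⌋ × 676 = 478 × 676 mm
E2: ⌊676/2⌋ × 478 = 338 × 478 mm
E3: ⌊478/2⌋ × 338 = 239 × 338 mm
E4: ⌊338/2⌋ × 239 = 169 × 239 mm
E5: ⌊239/2⌋ × 169 = 119 × 169 mm
E6: ⌊169/2⌋ × 119 = 84 × 119 mm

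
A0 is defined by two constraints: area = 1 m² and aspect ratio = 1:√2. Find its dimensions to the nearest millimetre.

Let the short side be w mm. Then the long side is w√2 and w · w√2 = 10⁶ mm².
w² = 10⁶/√2, so w = 1000 / 2^(1/4) ≈ 840.9 mm; long side = 1000 · 2^(1/4) ≈ 1189.2 mm.

841 × 1189 mm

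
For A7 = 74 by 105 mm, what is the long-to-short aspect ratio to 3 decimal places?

1.419

105 / 74 = 1.419
ISO 216 targets √2 ≈ 1.414; the +0.005 deviation is from mm rounding.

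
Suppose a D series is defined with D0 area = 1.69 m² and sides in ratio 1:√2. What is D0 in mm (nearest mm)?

Let the short side be w mm. Then w · w√2 = 1.69 m² = 1,690,000 mm².
w² = 1,690,000/√2, so w ≈ 1093.2 mm; long side = w√2 ≈ 1546.0 mm.

1093 × 1546 mm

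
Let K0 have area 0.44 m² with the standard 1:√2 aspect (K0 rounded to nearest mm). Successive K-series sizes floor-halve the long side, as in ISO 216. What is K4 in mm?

139 × 197 mm

Let K0's short side be w mm. w · w√2 = 0.44 m² = 440,000 mm², so w ≈ 557.8 mm and w√2 ≈ 788.8 mm → K0 = 558 × 789 mm.
K1: ⌊789/2⌋ × 558 = 394 × 558 mm
K2: ⌊558/2⌋ × 394 = 279 × 394 mm
K3: ⌊394/2⌋ × 279 = 197 × 279 mm
K4: ⌊279/2⌋ × 197 = 139 × 197 mm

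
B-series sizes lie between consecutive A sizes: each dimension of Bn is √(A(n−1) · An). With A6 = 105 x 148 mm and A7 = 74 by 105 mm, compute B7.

88 × 125 mm

Short side: √(105 · 74) = √7770 ≈ 88.1 → 88 mm
Long side: √(148 · 105) = √15540 ≈ 124.7 → 125 mm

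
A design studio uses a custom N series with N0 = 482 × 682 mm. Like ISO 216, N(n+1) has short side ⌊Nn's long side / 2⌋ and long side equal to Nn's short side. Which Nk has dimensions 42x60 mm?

N7

N0: 482 × 682 mm
N1: 341 × 482 mm
N2: 241 × 341 mm
N3: 170 × 241 mm
N4: 120 × 170 mm
N5: 85 × 120 mm
N6: 60 × 85 mm
N7: 42 × 60 mm
N8: 30 × 42 mm
→ matches N7.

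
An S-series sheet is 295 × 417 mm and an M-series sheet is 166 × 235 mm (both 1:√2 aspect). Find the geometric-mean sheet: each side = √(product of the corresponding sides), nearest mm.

Short side: √(295 · 166) = √48970 ≈ 221.3 → 221 mm
Long side: √(417 · 235) = √97995 ≈ 313.0 → 313 mm

221 × 313 mm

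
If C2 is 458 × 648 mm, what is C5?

162 × 229 mm

C3: ⌊648/2⌋ × 458 = 324 × 458 mm
C4: ⌊458/2⌋ × 324 = 229 × 324 mm
C5: ⌊324/2⌋ × 229 = 162 × 229 mm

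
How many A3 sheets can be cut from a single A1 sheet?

A1 = 594 × 841 mm; A3 = 297 × 420 mm.
Each halving step doubles the count; 2 steps from A1 to A3.
2^2 = 4.

4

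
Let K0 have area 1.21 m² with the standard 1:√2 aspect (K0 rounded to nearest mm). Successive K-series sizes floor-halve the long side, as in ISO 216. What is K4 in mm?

Let K0's short side be w mm. w · w√2 = 1.21 m² = 1,210,000 mm², so w ≈ 925.0 mm and w√2 ≈ 1308.1 mm → K0 = 925 × 1308 mm.
K1: ⌊1308/2⌋ × 925 = 654 × 925 mm
K2: ⌊925/2⌋ × 654 = 462 × 654 mm
K3: ⌊654/2⌋ × 462 = 327 × 462 mm
K4: ⌊462/2⌋ × 327 = 231 × 327 mm

231 × 327 mm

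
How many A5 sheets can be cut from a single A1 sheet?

Each ISO step halves the sheet: 1 × A1 → 2 × A2 → 4 × A3 → 8 × A4 → …
From A1 to A5 is 4 halving steps: 2^4 = 16.

16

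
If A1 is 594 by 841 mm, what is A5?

148 × 210 mm

A2: ⌊841/2⌋ × 594 = 420 × 594 mm
A3: ⌊594/2⌋ × 420 = 297 × 420 mm
A4: ⌊420/2⌋ × 297 = 210 × 297 mm
A5: ⌊297/2⌋ × 210 = 148 × 210 mm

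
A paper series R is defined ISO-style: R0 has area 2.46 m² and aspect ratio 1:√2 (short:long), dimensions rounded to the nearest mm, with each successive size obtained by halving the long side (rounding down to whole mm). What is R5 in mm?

Let R0's short side be w mm. w · w√2 = 2.46 m² = 2,460,000 mm², so w ≈ 1318.9 mm and w√2 ≈ 1865.2 mm → R0 = 1319 × 1865 mm.
R1: ⌊1865/2⌋ × 1319 = 932 × 1319 mm
R2: ⌊1319/2⌋ × 932 = 659 × 932 mm
R3: ⌊932/2⌋ × 659 = 466 × 659 mm
R4: ⌊659/2⌋ × 466 = 329 × 466 mm
R5: ⌊466/2⌋ × 329 = 233 × 329 mm

233 × 329 mm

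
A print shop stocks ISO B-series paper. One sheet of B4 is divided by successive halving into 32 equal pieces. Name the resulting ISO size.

B9

32 = 2^5, so 5 halving steps.
B4 → B5 → … → B9 after 5 steps.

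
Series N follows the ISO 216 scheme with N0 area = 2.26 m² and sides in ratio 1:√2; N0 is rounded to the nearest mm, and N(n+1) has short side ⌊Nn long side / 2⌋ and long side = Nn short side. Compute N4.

Let N0's short side be w mm. w · w√2 = 2.26 m² = 2,260,000 mm², so w ≈ 1264.1 mm and w√2 ≈ 1787.8 mm → N0 = 1264 × 1788 mm.
N1: ⌊1788/2⌋ × 1264 = 894 × 1264 mm
N2: ⌊1264/2⌋ × 894 = 632 × 894 mm
N3: ⌊894/2⌋ × 632 = 447 × 632 mm
N4: ⌊632/2⌋ × 447 = 316 × 447 mm

316 × 447 mm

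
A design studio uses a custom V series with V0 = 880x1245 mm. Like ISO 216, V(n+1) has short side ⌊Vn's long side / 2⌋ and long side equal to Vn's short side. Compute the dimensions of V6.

V1: ⌊1245/2⌋ × 880 = 622 × 880 mm
V2: ⌊880/2⌋ × 622 = 440 × 622 mm
V3: ⌊622/2⌋ × 440 = 311 × 440 mm
V4: ⌊440/2⌋ × 311 = 220 × 311 mm
V5: ⌊311/2⌋ × 220 = 155 × 220 mm
V6: ⌊220/2⌋ × 155 = 110 × 155 mm

110 × 155 mm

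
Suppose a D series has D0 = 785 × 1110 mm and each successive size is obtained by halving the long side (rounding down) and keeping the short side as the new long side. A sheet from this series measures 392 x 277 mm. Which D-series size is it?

D0: 785 × 1110 mm
D1: 555 × 785 mm
D2: 392 × 555 mm
D3: 277 × 392 mm
D4: 196 × 277 mm
→ matches D3.

D3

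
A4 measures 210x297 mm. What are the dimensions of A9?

A5: ⌊297/2⌋ × 210 = 148 × 210 mm
A6: ⌊210/2⌋ × 148 = 105 × 148 mm
A7: ⌊148/2⌋ × 105 = 74 × 105 mm
A8: ⌊105/2⌋ × 74 = 52 × 74 mm
A9: ⌊74/2⌋ × 52 = 37 × 52 mm

37 × 52 mm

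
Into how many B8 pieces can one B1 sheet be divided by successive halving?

Each ISO step halves the sheet: 1 × B1 → 2 × B2 → 4 × B3 → 8 × B4 → …
From B1 to B8 is 7 halving steps: 2^7 = 128.

128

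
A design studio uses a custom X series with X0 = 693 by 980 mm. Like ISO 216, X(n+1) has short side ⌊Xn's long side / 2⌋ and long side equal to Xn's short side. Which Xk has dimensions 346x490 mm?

X0: 693 × 980 mm
X1: 490 × 693 mm
X2: 346 × 490 mm
X3: 245 × 346 mm
→ matches X2.

X2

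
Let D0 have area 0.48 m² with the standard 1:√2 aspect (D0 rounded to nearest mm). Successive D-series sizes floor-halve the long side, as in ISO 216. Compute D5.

Let D0's short side be w mm. w · w√2 = 0.48 m² = 480,000 mm², so w ≈ 582.6 mm and w√2 ≈ 823.9 mm → D0 = 583 × 824 mm.
D1: ⌊824/2⌋ × 583 = 412 × 583 mm
D2: ⌊583/2⌋ × 412 = 291 × 412 mm
D3: ⌊412/2⌋ × 291 = 206 × 291 mm
D4: ⌊291/2⌋ × 206 = 145 × 206 mm
D5: ⌊206/2⌋ × 145 = 103 × 145 mm

103 × 145 mm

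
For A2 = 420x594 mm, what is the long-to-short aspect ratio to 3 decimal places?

1.414

594 / 420 = 1.414
Matches √2 ≈ 1.414 — the ISO 216 defining ratio.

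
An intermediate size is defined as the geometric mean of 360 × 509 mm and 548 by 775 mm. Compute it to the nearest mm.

444 × 628 mm

Short side: √(360 · 548) = √197280 ≈ 444.2 → 444 mm
Long side: √(509 · 775) = √394475 ≈ 628.1 → 628 mm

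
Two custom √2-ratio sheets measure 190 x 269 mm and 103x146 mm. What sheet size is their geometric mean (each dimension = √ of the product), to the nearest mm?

140 × 198 mm

Short side: √(190 · 103) = √19570 ≈ 139.9 → 140 mm
Long side: √(269 · 146) = √39274 ≈ 198.2 → 198 mm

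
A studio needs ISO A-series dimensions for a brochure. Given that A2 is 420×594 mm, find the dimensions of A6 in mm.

A3: ⌊594/2⌋ × 420 = 297 × 420 mm
A4: ⌊420/2⌋ × 297 = 210 × 297 mm
A5: ⌊297/2⌋ × 210 = 148 × 210 mm
A6: ⌊210/2⌋ × 148 = 105 × 148 mm

105 × 148 mm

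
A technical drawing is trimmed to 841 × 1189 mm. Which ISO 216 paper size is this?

A0 (841 × 1189 mm)

Aspect ratio 1189/841 ≈ 1.414 — close to the ISO √2 ≈ 1.414.
In the A-series (A0 area = 1 m²): A0 = 841 × 1189 mm.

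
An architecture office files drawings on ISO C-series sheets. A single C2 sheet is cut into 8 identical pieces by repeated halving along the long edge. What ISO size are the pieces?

C5

8 = 2^3, so 3 halving steps.
C2 → C3 → … → C5 after 3 steps.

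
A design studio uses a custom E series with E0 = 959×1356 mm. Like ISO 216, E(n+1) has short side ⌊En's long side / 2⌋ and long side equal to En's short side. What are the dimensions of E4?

239 × 339 mm

E1 = 678 × 959 mm (from E0 by 1 halving).
E2: ⌊959/2⌋ × 678 = 479 × 678 mm
E3: ⌊678/2⌋ × 479 = 339 × 479 mm
E4: ⌊479/2⌋ × 339 = 239 × 339 mm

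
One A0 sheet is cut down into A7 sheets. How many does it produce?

Each ISO step halves the sheet: 1 × A0 → 2 × A1 → 4 × A2 → 8 × A3 → …
From A0 to A7 is 7 halving steps: 2^7 = 128.

128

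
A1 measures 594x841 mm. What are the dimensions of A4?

A2: ⌊841/2⌋ × 594 = 420 × 594 mm
A3: ⌊594/2⌋ × 420 = 297 × 420 mm
A4: ⌊420/2⌋ × 297 = 210 × 297 mm

210 × 297 mm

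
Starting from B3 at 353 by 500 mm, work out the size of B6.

B4: ⌊500/2⌋ × 353 = 250 × 353 mm
B5: ⌊353/2⌋ × 250 = 176 × 250 mm
B6: ⌊250/2⌋ × 176 = 125 × 176 mm

125 × 176 mm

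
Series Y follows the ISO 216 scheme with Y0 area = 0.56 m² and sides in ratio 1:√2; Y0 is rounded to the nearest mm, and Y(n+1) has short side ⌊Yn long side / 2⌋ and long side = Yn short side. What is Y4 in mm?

157 × 222 mm

Let Y0's short side be w mm. w · w√2 = 0.56 m² = 560,000 mm², so w ≈ 629.3 mm and w√2 ≈ 889.9 mm → Y0 = 629 × 890 mm.
Y1: ⌊890/2⌋ × 629 = 445 × 629 mm
Y2: ⌊629/2⌋ × 445 = 314 × 445 mm
Y3: ⌊445/2⌋ × 314 = 222 × 314 mm
Y4: ⌊314/2⌋ × 222 = 157 × 222 mm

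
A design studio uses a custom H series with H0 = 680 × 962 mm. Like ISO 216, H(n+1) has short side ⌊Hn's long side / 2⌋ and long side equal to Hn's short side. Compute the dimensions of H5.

120 × 170 mm

H1: ⌊962/2⌋ × 680 = 481 × 680 mm
H2: ⌊680/2⌋ × 481 = 340 × 481 mm
H3: ⌊481/2⌋ × 340 = 240 × 340 mm
H4: ⌊340/2⌋ × 240 = 170 × 240 mm
H5: ⌊240/2⌋ × 170 = 120 × 170 mm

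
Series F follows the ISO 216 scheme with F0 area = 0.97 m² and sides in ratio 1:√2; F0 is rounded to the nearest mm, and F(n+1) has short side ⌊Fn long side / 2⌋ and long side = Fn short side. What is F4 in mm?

207 × 292 mm

Let F0's short side be w mm. w · w√2 = 0.97 m² = 970,000 mm², so w ≈ 828.2 mm and w√2 ≈ 1171.2 mm → F0 = 828 × 1171 mm.
F1: ⌊1171/2⌋ × 828 = 585 × 828 mm
F2: ⌊828/2⌋ × 585 = 414 × 585 mm
F3: ⌊585/2⌋ × 414 = 292 × 414 mm
F4: ⌊414/2⌋ × 292 = 207 × 292 mm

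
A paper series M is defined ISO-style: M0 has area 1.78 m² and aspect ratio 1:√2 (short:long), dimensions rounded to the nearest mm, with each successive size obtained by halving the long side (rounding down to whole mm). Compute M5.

198 × 280 mm

Let M0's short side be w mm. w · w√2 = 1.78 m² = 1,780,000 mm², so w ≈ 1121.9 mm and w√2 ≈ 1586.6 mm → M0 = 1122 × 1587 mm.
M1: ⌊1587/2⌋ × 1122 = 793 × 1122 mm
M2: ⌊1122/2⌋ × 793 = 561 × 793 mm
M3: ⌊793/2⌋ × 561 = 396 × 561 mm
M4: ⌊561/2⌋ × 396 = 280 × 396 mm
M5: ⌊396/2⌋ × 280 = 198 × 280 mm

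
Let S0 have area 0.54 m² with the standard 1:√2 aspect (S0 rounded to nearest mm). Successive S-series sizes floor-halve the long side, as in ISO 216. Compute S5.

109 × 154 mm

Let S0's short side be w mm. w · w√2 = 0.54 m² = 540,000 mm², so w ≈ 617.9 mm and w√2 ≈ 873.9 mm → S0 = 618 × 874 mm.
S1: ⌊874/2⌋ × 618 = 437 × 618 mm
S2: ⌊618/2⌋ × 437 = 309 × 437 mm
S3: ⌊437/2⌋ × 309 = 218 × 309 mm
S4: ⌊309/2⌋ × 218 = 154 × 218 mm
S5: ⌊218/2⌋ × 154 = 109 × 154 mm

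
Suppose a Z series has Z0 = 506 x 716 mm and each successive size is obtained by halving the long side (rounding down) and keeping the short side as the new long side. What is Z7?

44 × 63 mm

Z1 = 358 × 506 mm (from Z0 by 1 halving).
Z2: ⌊506/2⌋ × 358 = 253 × 358 mm
Z3: ⌊358/2⌋ × 253 = 179 × 253 mm
Z4: ⌊253/2⌋ × 179 = 126 × 179 mm
Z5: ⌊179/2⌋ × 126 = 89 × 126 mm
Z6: ⌊126/2⌋ × 89 = 63 × 89 mm
Z7: ⌊89/2⌋ × 63 = 44 × 63 mm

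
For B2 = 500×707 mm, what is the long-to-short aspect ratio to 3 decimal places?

707 / 500 = 1.414
Matches √2 ≈ 1.414 — the ISO 216 defining ratio.

1.414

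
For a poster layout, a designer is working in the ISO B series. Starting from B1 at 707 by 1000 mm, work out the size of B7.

88 × 125 mm

B2: ⌊1000/2⌋ × 707 = 500 × 707 mm
B3: ⌊707/2⌋ × 500 = 353 × 500 mm
B4: ⌊500/2⌋ × 353 = 250 × 353 mm
B5: ⌊353/2⌋ × 250 = 176 × 250 mm
B6: ⌊250/2⌋ × 176 = 125 × 176 mm
B7: ⌊176/2⌋ × 125 = 88 × 125 mm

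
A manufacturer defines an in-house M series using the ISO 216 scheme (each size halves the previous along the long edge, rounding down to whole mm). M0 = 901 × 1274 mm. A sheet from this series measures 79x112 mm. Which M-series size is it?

M7

M0: 901 × 1274 mm
M1: 637 × 901 mm
M2: 450 × 637 mm
M3: 318 × 450 mm
M4: 225 × 318 mm
M5: 159 × 225 mm
M6: 112 × 159 mm
M7: 79 × 112 mm
M8: 56 × 79 mm
→ matches M7.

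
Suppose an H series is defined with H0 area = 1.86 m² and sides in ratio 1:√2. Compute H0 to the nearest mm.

Let the short side be w mm. Then w · w√2 = 1.86 m² = 1,860,000 mm².
w² = 1,860,000/√2, so w ≈ 1146.8 mm; long side = w√2 ≈ 1621.9 mm.

1147 × 1622 mm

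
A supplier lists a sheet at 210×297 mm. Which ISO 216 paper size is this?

Aspect ratio 297/210 ≈ 1.414 — close to the ISO √2 ≈ 1.414.
In the A-series (A0 area = 1 m²): A4 = 210 × 297 mm.

A4 (210 × 297 mm)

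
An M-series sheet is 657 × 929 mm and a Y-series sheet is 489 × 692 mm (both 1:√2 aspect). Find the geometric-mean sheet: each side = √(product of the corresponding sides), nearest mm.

Short side: √(657 · 489) = √321273 ≈ 566.8 → 567 mm
Long side: √(929 · 692) = √642868 ≈ 801.8 → 802 mm

567 × 802 mm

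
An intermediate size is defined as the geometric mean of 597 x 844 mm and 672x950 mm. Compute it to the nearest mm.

Short side: √(597 · 672) = √401184 ≈ 633.4 → 633 mm
Long side: √(844 · 950) = √801800 ≈ 895.4 → 895 mm

633 × 895 mm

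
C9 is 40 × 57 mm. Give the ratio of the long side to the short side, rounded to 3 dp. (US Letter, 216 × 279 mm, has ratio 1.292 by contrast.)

57 / 40 = 1.425
ISO 216 targets √2 ≈ 1.414; the +0.011 deviation is from mm rounding.

1.425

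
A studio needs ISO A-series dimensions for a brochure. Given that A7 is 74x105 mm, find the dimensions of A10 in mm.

A8: ⌊105/2⌋ × 74 = 52 × 74 mm
A9: ⌊74/2⌋ × 52 = 37 × 52 mm
A10: ⌊52/2⌋ × 37 = 26 × 37 mm

26 × 37 mm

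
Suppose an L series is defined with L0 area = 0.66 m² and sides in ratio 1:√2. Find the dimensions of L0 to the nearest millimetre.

Let the short side be w mm. Then w · w√2 = 0.66 m² = 660,000 mm².
w² = 660,000/√2, so w ≈ 683.1 mm; long side = w√2 ≈ 966.1 mm.

683 × 966 mm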